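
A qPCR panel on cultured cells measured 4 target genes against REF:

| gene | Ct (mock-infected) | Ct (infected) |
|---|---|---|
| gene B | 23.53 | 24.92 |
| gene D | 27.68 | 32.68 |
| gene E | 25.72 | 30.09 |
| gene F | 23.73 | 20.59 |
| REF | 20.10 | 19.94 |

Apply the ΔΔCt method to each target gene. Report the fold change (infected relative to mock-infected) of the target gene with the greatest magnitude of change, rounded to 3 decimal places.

gene B: ΔΔCt = (24.92−19.94) − (23.53−20.10) = 4.98 − 3.43 = 1.55; fold change = 2^-1.55 = 0.342
gene D: ΔΔCt = (32.68−19.94) − (27.68−20.10) = 12.74 − 7.58 = 5.16; fold change = 2^-5.16 = 0.028
gene E: ΔΔCt = (30.09−19.94) − (25.72−20.10) = 10.15 − 5.62 = 4.53; fold change = 2^-4.53 = 0.043
gene F: ΔΔCt = (20.59−19.94) − (23.73−20.10) = 0.65 − 3.63 = -2.98; fold change = 2^2.98 = 7.890
gene D has the largest |ΔΔCt| = 5.16.

0.028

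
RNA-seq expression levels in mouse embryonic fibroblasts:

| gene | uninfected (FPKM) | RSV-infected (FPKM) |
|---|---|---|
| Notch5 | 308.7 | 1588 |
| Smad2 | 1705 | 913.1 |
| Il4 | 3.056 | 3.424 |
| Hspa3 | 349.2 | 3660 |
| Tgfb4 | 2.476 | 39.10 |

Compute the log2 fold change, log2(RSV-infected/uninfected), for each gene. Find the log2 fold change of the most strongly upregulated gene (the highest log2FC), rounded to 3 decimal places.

log2(1588/308.7) = 2.363  (Notch5)
log2(913.1/1705) = -0.901  (Smad2)
log2(3.424/3.056) = 0.164  (Il4)
log2(3660/349.2) = 3.390  (Hspa3)
log2(39.10/2.476) = 3.981  (Tgfb4)
Tgfb4 is most strongly upregulated.

3.981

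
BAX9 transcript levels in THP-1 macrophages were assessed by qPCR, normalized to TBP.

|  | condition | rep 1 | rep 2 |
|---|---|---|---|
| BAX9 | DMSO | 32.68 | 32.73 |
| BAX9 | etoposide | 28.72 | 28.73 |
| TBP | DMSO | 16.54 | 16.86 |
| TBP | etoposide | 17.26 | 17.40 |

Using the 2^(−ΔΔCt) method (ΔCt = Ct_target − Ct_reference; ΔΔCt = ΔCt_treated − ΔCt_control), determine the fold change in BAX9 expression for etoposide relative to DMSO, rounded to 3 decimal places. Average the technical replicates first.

24.420

Mean Ct: BAX9 DMSO 32.705; BAX9 etoposide 28.725; TBP DMSO 16.700; TBP etoposide 17.330
ΔCt(DMSO) = 32.705 − 16.700 = 16.005
ΔCt(etoposide) = 28.725 − 17.330 = 11.395
ΔΔCt = 11.395 − 16.005 = -4.610
Fold change = 2^(−(-4.610)) = 2^4.610 = 24.4201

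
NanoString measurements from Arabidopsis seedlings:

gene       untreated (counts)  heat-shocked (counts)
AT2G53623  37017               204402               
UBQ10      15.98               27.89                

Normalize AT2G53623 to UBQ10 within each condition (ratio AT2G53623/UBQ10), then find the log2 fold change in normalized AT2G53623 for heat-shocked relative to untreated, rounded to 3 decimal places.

AT2G53623/UBQ10 (untreated) = 37017 / 15.98 = 2316.5
AT2G53623/UBQ10 (heat-shocked) = 204402 / 27.89 = 7328.9
Fold change = 7328.9 / 2316.5 = 3.1638
log2(3.1638) = 1.6617

1.662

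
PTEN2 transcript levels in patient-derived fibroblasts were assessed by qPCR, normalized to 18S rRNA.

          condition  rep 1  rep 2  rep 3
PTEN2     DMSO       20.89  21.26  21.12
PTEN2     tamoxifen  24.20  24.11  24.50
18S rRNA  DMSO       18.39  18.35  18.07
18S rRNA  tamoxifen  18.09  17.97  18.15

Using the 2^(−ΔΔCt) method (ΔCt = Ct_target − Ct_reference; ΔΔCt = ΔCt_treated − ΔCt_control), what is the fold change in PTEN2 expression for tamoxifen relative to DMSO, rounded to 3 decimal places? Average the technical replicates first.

0.096

Mean Ct: PTEN2 DMSO 21.090; PTEN2 tamoxifen 24.270; 18S rRNA DMSO 18.270; 18S rRNA tamoxifen 18.070
ΔCt(DMSO) = 21.090 − 18.270 = 2.820
ΔCt(tamoxifen) = 24.270 − 18.070 = 6.200
ΔΔCt = 6.200 − 2.820 = 3.380
Fold change = 2^(−3.380) = 0.0961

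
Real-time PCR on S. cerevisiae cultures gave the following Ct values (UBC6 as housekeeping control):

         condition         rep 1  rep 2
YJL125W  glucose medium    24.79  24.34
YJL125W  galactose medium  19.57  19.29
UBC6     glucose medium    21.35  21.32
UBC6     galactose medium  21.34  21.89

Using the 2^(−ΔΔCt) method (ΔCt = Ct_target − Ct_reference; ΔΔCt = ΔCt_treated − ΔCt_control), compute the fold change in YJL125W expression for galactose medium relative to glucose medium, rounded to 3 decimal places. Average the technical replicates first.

42.666

Mean Ct: YJL125W glucose medium 24.565; YJL125W galactose medium 19.430; UBC6 glucose medium 21.335; UBC6 galactose medium 21.615
ΔCt(glucose medium) = 24.565 − 21.335 = 3.230
ΔCt(galactose medium) = 19.430 − 21.615 = -2.185
ΔΔCt = -2.185 − 3.230 = -5.415
Fold change = 2^(−(-5.415)) = 2^5.415 = 42.6656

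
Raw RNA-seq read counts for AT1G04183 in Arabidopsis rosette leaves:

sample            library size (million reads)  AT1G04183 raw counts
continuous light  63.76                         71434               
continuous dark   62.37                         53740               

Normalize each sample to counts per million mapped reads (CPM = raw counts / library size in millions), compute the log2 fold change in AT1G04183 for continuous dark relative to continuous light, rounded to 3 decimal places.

-0.379

CPM(continuous light) = 71434 / 63.76 = 1120.3576
CPM(continuous dark) = 53740 / 62.37 = 861.6322
Fold change = 861.6322 / 1120.3576 = 0.76907
log2(0.76907) = -0.3788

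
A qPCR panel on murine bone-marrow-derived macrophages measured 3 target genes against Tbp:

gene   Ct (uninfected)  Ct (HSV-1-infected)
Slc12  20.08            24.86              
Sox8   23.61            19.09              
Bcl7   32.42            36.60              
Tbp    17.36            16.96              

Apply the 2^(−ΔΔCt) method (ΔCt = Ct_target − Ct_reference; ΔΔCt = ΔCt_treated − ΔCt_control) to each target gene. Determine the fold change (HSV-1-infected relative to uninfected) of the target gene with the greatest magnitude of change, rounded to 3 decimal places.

Slc12: ΔΔCt = (24.86−16.96) − (20.08−17.36) = 7.90 − 2.72 = 5.18; fold change = 2^-5.18 = 0.028
Sox8: ΔΔCt = (19.09−16.96) − (23.61−17.36) = 2.13 − 6.25 = -4.12; fold change = 2^4.12 = 17.388
Bcl7: ΔΔCt = (36.60−16.96) − (32.42−17.36) = 19.64 − 15.06 = 4.58; fold change = 2^-4.58 = 0.042
Slc12 has the largest |ΔΔCt| = 5.18.

0.028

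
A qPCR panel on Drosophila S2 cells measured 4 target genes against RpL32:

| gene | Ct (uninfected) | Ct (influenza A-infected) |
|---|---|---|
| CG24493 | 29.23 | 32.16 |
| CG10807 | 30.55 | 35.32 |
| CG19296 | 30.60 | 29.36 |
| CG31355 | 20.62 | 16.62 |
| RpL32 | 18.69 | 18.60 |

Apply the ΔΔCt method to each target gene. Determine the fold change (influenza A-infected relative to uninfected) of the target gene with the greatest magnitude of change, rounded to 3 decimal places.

0.034

CG24493: ΔΔCt = (32.16−18.60) − (29.23−18.69) = 13.56 − 10.54 = 3.02; fold change = 2^-3.02 = 0.123
CG10807: ΔΔCt = (35.32−18.60) − (30.55−18.69) = 16.72 − 11.86 = 4.86; fold change = 2^-4.86 = 0.034
CG19296: ΔΔCt = (29.36−18.60) − (30.60−18.69) = 10.76 − 11.91 = -1.15; fold change = 2^1.15 = 2.219
CG31355: ΔΔCt = (16.62−18.60) − (20.62−18.69) = -1.98 − 1.93 = -3.91; fold change = 2^3.91 = 15.032
CG10807 has the largest |ΔΔCt| = 4.86.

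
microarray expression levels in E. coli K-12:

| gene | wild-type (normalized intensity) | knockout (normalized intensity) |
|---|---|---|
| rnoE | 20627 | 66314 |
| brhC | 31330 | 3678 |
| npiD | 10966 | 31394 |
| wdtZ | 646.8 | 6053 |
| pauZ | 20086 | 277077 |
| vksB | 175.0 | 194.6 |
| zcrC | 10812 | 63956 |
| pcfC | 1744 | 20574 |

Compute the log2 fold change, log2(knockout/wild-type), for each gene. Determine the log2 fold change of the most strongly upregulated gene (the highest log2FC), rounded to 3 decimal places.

3.786

log2(66314/20627) = 1.685  (rnoE)
log2(3678/31330) = -3.091  (brhC)
log2(31394/10966) = 1.517  (npiD)
log2(6053/646.8) = 3.226  (wdtZ)
log2(277077/20086) = 3.786  (pauZ)
log2(194.6/175.0) = 0.153  (vksB)
log2(63956/10812) = 2.564  (zcrC)
log2(20574/1744) = 3.560  (pcfC)
pauZ is most strongly upregulated.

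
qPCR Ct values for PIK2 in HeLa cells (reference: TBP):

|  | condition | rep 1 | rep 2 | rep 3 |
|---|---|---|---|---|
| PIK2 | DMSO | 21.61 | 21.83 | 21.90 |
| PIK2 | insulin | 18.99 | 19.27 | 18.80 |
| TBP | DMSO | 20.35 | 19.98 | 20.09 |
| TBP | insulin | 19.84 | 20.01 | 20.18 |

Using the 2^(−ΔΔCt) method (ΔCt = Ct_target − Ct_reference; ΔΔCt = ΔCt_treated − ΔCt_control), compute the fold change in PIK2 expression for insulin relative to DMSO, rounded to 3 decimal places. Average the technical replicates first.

6.190

Mean Ct: PIK2 DMSO 21.780; PIK2 insulin 19.020; TBP DMSO 20.140; TBP insulin 20.010
ΔCt(DMSO) = 21.780 − 20.140 = 1.640
ΔCt(insulin) = 19.020 − 20.010 = -0.990
ΔΔCt = -0.990 − 1.640 = -2.630
Fold change = 2^(−(-2.630)) = 2^2.630 = 6.1903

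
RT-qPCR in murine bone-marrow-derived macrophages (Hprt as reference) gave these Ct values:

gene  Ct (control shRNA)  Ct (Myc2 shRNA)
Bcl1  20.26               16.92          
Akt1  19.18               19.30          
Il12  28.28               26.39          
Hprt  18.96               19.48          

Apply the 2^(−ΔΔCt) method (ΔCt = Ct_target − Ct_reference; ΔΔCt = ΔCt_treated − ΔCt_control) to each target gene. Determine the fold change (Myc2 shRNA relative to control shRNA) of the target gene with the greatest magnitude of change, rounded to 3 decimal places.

Bcl1: ΔΔCt = (16.92−19.48) − (20.26−18.96) = -2.56 − 1.30 = -3.86; fold change = 2^3.86 = 14.520
Akt1: ΔΔCt = (19.30−19.48) − (19.18−18.96) = -0.18 − 0.22 = -0.40; fold change = 2^0.40 = 1.320
Il12: ΔΔCt = (26.39−19.48) − (28.28−18.96) = 6.91 − 9.32 = -2.41; fold change = 2^2.41 = 5.315
Bcl1 has the largest |ΔΔCt| = 3.86.

14.520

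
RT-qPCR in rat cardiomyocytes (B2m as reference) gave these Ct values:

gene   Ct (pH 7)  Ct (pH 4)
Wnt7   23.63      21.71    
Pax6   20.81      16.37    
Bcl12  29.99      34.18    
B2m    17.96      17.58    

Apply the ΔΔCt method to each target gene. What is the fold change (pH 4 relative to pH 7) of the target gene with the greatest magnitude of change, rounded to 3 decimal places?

Wnt7: ΔΔCt = (21.71−17.58) − (23.63−17.96) = 4.13 − 5.67 = -1.54; fold change = 2^1.54 = 2.908
Pax6: ΔΔCt = (16.37−17.58) − (20.81−17.96) = -1.21 − 2.85 = -4.06; fold change = 2^4.06 = 16.679
Bcl12: ΔΔCt = (34.18−17.58) − (29.99−17.96) = 16.60 − 12.03 = 4.57; fold change = 2^-4.57 = 0.042
Bcl12 has the largest |ΔΔCt| = 4.57.

0.042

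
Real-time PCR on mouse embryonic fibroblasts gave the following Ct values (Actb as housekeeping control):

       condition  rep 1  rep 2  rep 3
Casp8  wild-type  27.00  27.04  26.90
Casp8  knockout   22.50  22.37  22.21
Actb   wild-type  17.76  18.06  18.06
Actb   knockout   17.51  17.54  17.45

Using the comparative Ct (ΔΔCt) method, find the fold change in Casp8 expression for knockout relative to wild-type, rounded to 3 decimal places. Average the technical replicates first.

17.877

Mean Ct: Casp8 wild-type 26.980; Casp8 knockout 22.360; Actb wild-type 17.960; Actb knockout 17.500
ΔCt(wild-type) = 26.980 − 17.960 = 9.020
ΔCt(knockout) = 22.360 − 17.500 = 4.860
ΔΔCt = 4.860 − 9.020 = -4.160
Fold change = 2^(−(-4.160)) = 2^4.160 = 17.8766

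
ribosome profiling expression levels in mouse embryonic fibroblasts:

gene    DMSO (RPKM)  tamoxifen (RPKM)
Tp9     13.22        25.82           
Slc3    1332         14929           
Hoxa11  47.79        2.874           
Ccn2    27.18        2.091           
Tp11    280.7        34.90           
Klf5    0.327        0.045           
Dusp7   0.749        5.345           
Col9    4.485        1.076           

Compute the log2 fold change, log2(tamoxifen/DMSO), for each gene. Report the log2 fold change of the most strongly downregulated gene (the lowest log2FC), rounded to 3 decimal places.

-4.056

log2(25.82/13.22) = 0.966  (Tp9)
log2(14929/1332) = 3.486  (Slc3)
log2(2.874/47.79) = -4.056  (Hoxa11)
log2(2.091/27.18) = -3.700  (Ccn2)
log2(34.90/280.7) = -3.008  (Tp11)
log2(0.045/0.327) = -2.861  (Klf5)
log2(5.345/0.749) = 2.835  (Dusp7)
log2(1.076/4.485) = -2.059  (Col9)
Hoxa11 is most strongly downregulated.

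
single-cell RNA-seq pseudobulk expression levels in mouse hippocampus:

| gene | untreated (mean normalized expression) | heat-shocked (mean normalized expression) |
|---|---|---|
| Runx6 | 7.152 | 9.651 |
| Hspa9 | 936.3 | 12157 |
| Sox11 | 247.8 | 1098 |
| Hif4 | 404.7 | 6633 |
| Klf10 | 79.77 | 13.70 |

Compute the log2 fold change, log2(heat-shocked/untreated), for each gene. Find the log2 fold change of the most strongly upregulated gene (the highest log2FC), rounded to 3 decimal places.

log2(9.651/7.152) = 0.432  (Runx6)
log2(12157/936.3) = 3.699  (Hspa9)
log2(1098/247.8) = 2.148  (Sox11)
log2(6633/404.7) = 4.035  (Hif4)
log2(13.70/79.77) = -2.542  (Klf10)
Hif4 is most strongly upregulated.

4.035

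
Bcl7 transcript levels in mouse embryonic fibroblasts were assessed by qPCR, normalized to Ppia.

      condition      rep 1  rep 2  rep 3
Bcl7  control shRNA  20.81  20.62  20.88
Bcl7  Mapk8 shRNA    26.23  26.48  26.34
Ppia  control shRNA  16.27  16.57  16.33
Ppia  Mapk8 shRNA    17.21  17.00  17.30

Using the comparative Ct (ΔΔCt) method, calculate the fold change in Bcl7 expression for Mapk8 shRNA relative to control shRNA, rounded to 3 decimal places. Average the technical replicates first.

0.036

Mean Ct: Bcl7 control shRNA 20.770; Bcl7 Mapk8 shRNA 26.350; Ppia control shRNA 16.390; Ppia Mapk8 shRNA 17.170
ΔCt(control shRNA) = 20.770 − 16.390 = 4.380
ΔCt(Mapk8 shRNA) = 26.350 − 17.170 = 9.180
ΔΔCt = 9.180 − 4.380 = 4.800
Fold change = 2^(−4.800) = 0.0359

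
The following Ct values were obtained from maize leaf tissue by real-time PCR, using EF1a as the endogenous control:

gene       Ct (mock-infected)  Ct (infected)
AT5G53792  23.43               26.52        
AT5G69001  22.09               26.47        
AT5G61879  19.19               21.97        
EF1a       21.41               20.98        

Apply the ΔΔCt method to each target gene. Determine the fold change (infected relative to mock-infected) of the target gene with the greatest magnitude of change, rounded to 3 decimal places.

0.036

AT5G53792: ΔΔCt = (26.52−20.98) − (23.43−21.41) = 5.54 − 2.02 = 3.52; fold change = 2^-3.52 = 0.087
AT5G69001: ΔΔCt = (26.47−20.98) − (22.09−21.41) = 5.49 − 0.68 = 4.81; fold change = 2^-4.81 = 0.036
AT5G61879: ΔΔCt = (21.97−20.98) − (19.19−21.41) = 0.99 − (-2.22) = 3.21; fold change = 2^-3.21 = 0.108
AT5G69001 has the largest |ΔΔCt| = 4.81.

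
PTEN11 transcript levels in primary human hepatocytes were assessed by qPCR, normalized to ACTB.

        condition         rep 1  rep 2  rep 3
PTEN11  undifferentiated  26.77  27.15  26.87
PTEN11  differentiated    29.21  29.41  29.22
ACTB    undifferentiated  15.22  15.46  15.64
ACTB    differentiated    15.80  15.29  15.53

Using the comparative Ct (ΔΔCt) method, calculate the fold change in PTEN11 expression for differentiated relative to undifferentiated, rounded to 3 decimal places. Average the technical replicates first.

0.210

Mean Ct: PTEN11 undifferentiated 26.930; PTEN11 differentiated 29.280; ACTB undifferentiated 15.440; ACTB differentiated 15.540
ΔCt(undifferentiated) = 26.930 − 15.440 = 11.490
ΔCt(differentiated) = 29.280 − 15.540 = 13.740
ΔΔCt = 13.740 − 11.490 = 2.250
Fold change = 2^(−2.250) = 0.2102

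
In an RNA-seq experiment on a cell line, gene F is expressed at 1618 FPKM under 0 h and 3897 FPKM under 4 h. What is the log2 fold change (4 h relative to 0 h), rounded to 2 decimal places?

Fold change = 3897 / 1618 = 2.4085
log2(2.4085) = 1.268

1.27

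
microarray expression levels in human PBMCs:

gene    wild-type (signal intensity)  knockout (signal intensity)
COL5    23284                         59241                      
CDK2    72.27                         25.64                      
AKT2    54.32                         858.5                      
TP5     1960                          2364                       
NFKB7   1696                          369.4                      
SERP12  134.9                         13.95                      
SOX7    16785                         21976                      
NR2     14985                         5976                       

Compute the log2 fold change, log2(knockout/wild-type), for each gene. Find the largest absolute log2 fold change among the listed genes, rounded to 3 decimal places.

3.982

log2(59241/23284) = 1.347  (COL5)
log2(25.64/72.27) = -1.495  (CDK2)
log2(858.5/54.32) = 3.982  (AKT2)
log2(2364/1960) = 0.270  (TP5)
log2(369.4/1696) = -2.199  (NFKB7)
log2(13.95/134.9) = -3.274  (SERP12)
log2(21976/16785) = 0.389  (SOX7)
log2(5976/14985) = -1.326  (NR2)
The largest magnitude belongs to AKT2.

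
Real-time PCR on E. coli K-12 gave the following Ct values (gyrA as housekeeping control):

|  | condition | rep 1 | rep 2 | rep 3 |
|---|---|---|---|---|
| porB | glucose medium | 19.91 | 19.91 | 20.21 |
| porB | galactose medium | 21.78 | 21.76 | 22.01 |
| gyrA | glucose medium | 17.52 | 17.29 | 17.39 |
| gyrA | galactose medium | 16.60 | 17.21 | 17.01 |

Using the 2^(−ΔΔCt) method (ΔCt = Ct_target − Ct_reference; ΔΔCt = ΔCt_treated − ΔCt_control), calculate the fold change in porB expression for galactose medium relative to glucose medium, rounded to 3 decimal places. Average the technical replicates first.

0.203

Mean Ct: porB glucose medium 20.010; porB galactose medium 21.850; gyrA glucose medium 17.400; gyrA galactose medium 16.940
ΔCt(glucose medium) = 20.010 − 17.400 = 2.610
ΔCt(galactose medium) = 21.850 − 16.940 = 4.910
ΔΔCt = 4.910 − 2.610 = 2.300
Fold change = 2^(−2.300) = 0.2031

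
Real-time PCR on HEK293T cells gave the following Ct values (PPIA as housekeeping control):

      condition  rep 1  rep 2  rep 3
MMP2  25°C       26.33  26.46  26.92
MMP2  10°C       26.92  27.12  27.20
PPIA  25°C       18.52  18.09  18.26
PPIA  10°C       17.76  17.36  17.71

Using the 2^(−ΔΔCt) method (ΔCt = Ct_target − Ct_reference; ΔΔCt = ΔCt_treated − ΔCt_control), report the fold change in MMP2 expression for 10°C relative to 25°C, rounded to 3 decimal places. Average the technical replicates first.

0.438

Mean Ct: MMP2 25°C 26.570; MMP2 10°C 27.080; PPIA 25°C 18.290; PPIA 10°C 17.610
ΔCt(25°C) = 26.570 − 18.290 = 8.280
ΔCt(10°C) = 27.080 − 17.610 = 9.470
ΔΔCt = 9.470 − 8.280 = 1.190
Fold change = 2^(−1.190) = 0.4383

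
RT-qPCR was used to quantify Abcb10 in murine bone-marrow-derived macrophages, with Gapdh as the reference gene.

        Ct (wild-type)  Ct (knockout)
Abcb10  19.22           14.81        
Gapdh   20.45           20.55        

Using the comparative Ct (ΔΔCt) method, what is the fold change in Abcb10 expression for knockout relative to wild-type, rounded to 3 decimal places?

22.785

ΔCt(wild-type) = 19.220 − 20.450 = -1.230
ΔCt(knockout) = 14.810 − 20.550 = -5.740
ΔΔCt = -5.740 − (-1.230) = -4.510
Fold change = 2^(−(-4.510)) = 2^4.510 = 22.7848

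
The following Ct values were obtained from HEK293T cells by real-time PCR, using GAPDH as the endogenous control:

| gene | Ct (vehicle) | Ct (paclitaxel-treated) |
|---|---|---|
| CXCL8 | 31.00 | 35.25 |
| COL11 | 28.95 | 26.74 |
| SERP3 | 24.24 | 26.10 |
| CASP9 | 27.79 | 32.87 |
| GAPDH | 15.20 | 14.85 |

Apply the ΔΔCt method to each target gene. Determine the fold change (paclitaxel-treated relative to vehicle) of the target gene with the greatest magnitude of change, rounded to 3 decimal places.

CXCL8: ΔΔCt = (35.25−14.85) − (31.00−15.20) = 20.40 − 15.80 = 4.60; fold change = 2^-4.60 = 0.041
COL11: ΔΔCt = (26.74−14.85) − (28.95−15.20) = 11.89 − 13.75 = -1.86; fold change = 2^1.86 = 3.630
SERP3: ΔΔCt = (26.10−14.85) − (24.24−15.20) = 11.25 − 9.04 = 2.21; fold change = 2^-2.21 = 0.216
CASP9: ΔΔCt = (32.87−14.85) − (27.79−15.20) = 18.02 − 12.59 = 5.43; fold change = 2^-5.43 = 0.023
CASP9 has the largest |ΔΔCt| = 5.43.

0.023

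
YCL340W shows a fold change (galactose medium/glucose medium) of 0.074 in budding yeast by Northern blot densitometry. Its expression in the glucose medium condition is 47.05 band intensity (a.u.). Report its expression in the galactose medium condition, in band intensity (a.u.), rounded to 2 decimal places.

3.48

galactose medium expression = 47.05 × 0.074 = 3.48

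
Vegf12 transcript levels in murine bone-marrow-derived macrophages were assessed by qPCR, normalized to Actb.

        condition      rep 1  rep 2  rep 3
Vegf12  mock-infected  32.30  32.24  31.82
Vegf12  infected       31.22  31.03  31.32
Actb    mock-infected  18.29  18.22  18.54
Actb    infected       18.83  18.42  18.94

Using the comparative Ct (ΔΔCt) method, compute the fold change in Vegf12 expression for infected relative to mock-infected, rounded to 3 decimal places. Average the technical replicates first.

2.479

Mean Ct: Vegf12 mock-infected 32.120; Vegf12 infected 31.190; Actb mock-infected 18.350; Actb infected 18.730
ΔCt(mock-infected) = 32.120 − 18.350 = 13.770
ΔCt(infected) = 31.190 − 18.730 = 12.460
ΔΔCt = 12.460 − 13.770 = -1.310
Fold change = 2^(−(-1.310)) = 2^1.310 = 2.4794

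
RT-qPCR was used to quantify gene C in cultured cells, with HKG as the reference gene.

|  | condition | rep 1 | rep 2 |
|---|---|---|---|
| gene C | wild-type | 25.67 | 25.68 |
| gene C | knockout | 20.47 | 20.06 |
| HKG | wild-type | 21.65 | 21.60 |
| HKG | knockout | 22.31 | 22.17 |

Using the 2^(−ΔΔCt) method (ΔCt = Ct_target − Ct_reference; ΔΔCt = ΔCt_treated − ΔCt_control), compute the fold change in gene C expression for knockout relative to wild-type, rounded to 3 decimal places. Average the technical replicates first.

65.119

Mean Ct: gene C wild-type 25.675; gene C knockout 20.265; HKG wild-type 21.625; HKG knockout 22.240
ΔCt(wild-type) = 25.675 − 21.625 = 4.050
ΔCt(knockout) = 20.265 − 22.240 = -1.975
ΔΔCt = -1.975 − 4.050 = -6.025
Fold change = 2^(−(-6.025)) = 2^6.025 = 65.1187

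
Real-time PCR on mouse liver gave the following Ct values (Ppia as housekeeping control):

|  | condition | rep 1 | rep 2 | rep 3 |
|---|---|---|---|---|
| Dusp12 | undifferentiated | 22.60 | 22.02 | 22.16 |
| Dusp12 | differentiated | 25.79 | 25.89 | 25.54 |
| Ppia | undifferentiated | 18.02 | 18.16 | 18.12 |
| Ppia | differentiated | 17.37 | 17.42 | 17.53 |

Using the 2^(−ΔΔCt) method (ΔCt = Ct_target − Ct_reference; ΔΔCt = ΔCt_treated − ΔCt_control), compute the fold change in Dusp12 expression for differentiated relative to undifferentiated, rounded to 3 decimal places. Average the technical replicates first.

0.057

Mean Ct: Dusp12 undifferentiated 22.260; Dusp12 differentiated 25.740; Ppia undifferentiated 18.100; Ppia differentiated 17.440
ΔCt(undifferentiated) = 22.260 − 18.100 = 4.160
ΔCt(differentiated) = 25.740 − 17.440 = 8.300
ΔΔCt = 8.300 − 4.160 = 4.140
Fold change = 2^(−4.140) = 0.0567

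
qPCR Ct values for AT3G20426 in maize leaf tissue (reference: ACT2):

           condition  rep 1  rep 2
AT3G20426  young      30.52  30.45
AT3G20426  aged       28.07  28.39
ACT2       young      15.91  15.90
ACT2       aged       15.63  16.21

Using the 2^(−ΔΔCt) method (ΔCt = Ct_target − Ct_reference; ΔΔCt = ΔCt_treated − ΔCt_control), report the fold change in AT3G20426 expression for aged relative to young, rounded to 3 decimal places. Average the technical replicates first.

Mean Ct: AT3G20426 young 30.485; AT3G20426 aged 28.230; ACT2 young 15.905; ACT2 aged 15.920
ΔCt(young) = 30.485 − 15.905 = 14.580
ΔCt(aged) = 28.230 − 15.920 = 12.310
ΔΔCt = 12.310 − 14.580 = -2.270
Fold change = 2^(−(-2.270)) = 2^2.270 = 4.8232

4.823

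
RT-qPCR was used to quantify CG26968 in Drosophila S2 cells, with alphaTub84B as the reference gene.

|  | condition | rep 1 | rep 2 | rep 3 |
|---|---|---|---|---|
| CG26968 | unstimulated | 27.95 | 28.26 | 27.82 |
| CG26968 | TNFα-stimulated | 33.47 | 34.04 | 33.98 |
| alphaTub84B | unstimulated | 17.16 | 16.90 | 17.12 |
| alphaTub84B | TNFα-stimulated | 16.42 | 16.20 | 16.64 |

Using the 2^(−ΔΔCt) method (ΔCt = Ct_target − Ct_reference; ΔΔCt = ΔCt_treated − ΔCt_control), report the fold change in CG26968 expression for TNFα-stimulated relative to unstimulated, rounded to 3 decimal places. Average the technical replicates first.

Mean Ct: CG26968 unstimulated 28.010; CG26968 TNFα-stimulated 33.830; alphaTub84B unstimulated 17.060; alphaTub84B TNFα-stimulated 16.420
ΔCt(unstimulated) = 28.010 − 17.060 = 10.950
ΔCt(TNFα-stimulated) = 33.830 − 16.420 = 17.410
ΔΔCt = 17.410 − 10.950 = 6.460
Fold change = 2^(−6.460) = 0.0114

0.011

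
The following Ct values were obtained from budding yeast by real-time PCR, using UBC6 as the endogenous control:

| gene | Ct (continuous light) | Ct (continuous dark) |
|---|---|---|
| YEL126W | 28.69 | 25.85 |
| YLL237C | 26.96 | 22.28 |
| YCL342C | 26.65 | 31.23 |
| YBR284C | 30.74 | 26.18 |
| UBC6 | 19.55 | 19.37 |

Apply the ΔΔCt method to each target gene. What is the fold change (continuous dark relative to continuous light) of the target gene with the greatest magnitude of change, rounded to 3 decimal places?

0.037

YEL126W: ΔΔCt = (25.85−19.37) − (28.69−19.55) = 6.48 − 9.14 = -2.66; fold change = 2^2.66 = 6.320
YLL237C: ΔΔCt = (22.28−19.37) − (26.96−19.55) = 2.91 − 7.41 = -4.50; fold change = 2^4.50 = 22.627
YCL342C: ΔΔCt = (31.23−19.37) − (26.65−19.55) = 11.86 − 7.10 = 4.76; fold change = 2^-4.76 = 0.037
YBR284C: ΔΔCt = (26.18−19.37) − (30.74−19.55) = 6.81 − 11.19 = -4.38; fold change = 2^4.38 = 20.821
YCL342C has the largest |ΔΔCt| = 4.76.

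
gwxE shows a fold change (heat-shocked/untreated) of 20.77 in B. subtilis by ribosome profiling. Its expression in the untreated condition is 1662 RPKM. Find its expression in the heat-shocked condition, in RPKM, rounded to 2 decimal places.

34519.74

heat-shocked expression = 1662 × 20.77 = 34519.74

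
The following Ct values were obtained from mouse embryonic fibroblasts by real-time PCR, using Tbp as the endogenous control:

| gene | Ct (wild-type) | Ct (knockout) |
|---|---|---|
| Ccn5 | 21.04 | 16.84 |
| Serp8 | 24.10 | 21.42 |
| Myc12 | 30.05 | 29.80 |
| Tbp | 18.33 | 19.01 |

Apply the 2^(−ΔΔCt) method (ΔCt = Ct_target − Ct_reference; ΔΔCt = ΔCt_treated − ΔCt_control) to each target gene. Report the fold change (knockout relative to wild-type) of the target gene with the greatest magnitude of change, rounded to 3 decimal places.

29.446

Ccn5: ΔΔCt = (16.84−19.01) − (21.04−18.33) = -2.17 − 2.71 = -4.88; fold change = 2^4.88 = 29.446
Serp8: ΔΔCt = (21.42−19.01) − (24.10−18.33) = 2.41 − 5.77 = -3.36; fold change = 2^3.36 = 10.267
Myc12: ΔΔCt = (29.80−19.01) − (30.05−18.33) = 10.79 − 11.72 = -0.93; fold change = 2^0.93 = 1.905
Ccn5 has the largest |ΔΔCt| = 4.88.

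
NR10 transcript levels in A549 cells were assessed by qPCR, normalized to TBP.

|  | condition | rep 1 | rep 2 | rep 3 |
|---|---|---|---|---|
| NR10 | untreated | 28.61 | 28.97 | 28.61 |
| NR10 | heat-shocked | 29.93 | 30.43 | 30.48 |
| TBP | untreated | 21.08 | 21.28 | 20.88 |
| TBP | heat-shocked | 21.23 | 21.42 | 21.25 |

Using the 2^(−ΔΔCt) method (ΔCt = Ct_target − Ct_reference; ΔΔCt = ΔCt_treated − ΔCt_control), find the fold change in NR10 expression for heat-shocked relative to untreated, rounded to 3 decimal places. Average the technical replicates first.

0.398

Mean Ct: NR10 untreated 28.730; NR10 heat-shocked 30.280; TBP untreated 21.080; TBP heat-shocked 21.300
ΔCt(untreated) = 28.730 − 21.080 = 7.650
ΔCt(heat-shocked) = 30.280 − 21.300 = 8.980
ΔΔCt = 8.980 − 7.650 = 1.330
Fold change = 2^(−1.330) = 0.3978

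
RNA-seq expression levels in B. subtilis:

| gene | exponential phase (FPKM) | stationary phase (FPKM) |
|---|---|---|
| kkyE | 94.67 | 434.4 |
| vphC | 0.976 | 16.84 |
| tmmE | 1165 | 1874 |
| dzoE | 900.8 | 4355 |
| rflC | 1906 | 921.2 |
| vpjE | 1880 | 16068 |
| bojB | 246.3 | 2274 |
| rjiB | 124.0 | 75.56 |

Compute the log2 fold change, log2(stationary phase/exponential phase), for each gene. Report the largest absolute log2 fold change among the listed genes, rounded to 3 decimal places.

log2(434.4/94.67) = 2.198  (kkyE)
log2(16.84/0.976) = 4.109  (vphC)
log2(1874/1165) = 0.686  (tmmE)
log2(4355/900.8) = 2.273  (dzoE)
log2(921.2/1906) = -1.049  (rflC)
log2(16068/1880) = 3.095  (vpjE)
log2(2274/246.3) = 3.207  (bojB)
log2(75.56/124.0) = -0.715  (rjiB)
The largest magnitude belongs to vphC.

4.109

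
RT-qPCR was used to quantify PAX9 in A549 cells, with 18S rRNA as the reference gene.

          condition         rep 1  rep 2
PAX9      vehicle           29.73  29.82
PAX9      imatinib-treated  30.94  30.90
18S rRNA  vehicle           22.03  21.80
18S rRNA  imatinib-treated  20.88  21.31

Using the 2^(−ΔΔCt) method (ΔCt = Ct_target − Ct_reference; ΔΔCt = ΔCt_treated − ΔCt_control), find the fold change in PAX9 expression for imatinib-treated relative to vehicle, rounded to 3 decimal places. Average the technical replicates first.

Mean Ct: PAX9 vehicle 29.775; PAX9 imatinib-treated 30.920; 18S rRNA vehicle 21.915; 18S rRNA imatinib-treated 21.095
ΔCt(vehicle) = 29.775 − 21.915 = 7.860
ΔCt(imatinib-treated) = 30.920 − 21.095 = 9.825
ΔΔCt = 9.825 − 7.860 = 1.965
Fold change = 2^(−1.965) = 0.2561

0.256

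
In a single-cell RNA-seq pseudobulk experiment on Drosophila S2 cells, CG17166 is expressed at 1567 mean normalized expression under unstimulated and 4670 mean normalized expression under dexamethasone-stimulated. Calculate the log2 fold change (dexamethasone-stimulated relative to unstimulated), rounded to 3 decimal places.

1.575

Fold change = 4670 / 1567 = 2.9802
log2(2.9802) = 1.5754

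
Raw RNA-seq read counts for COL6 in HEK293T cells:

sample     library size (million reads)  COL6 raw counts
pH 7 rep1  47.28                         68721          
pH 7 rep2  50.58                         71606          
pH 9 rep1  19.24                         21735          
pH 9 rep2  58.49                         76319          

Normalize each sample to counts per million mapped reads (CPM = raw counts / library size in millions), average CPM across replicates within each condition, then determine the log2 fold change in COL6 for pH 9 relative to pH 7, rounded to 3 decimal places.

-0.237

CPM(pH 7 rep1) = 68721 / 47.28 = 1453.4898
CPM(pH 7 rep2) = 71606 / 50.58 = 1415.6979
CPM(pH 9 rep1) = 21735 / 19.24 = 1129.6778
CPM(pH 9 rep2) = 76319 / 58.49 = 1304.8213
mean CPM(pH 7) = 1434.5939; mean CPM(pH 9) = 1217.2495
Fold change = 1217.2495 / 1434.5939 = 0.84850
log2(0.84850) = -0.2370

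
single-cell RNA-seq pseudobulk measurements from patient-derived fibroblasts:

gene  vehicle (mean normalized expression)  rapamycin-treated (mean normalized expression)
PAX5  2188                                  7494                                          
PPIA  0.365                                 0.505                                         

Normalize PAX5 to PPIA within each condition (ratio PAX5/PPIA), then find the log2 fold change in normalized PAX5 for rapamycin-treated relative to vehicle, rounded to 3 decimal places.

PAX5/PPIA (vehicle) = 2188 / 0.365 = 5994.5
PAX5/PPIA (rapamycin-treated) = 7494 / 0.505 = 14840
Fold change = 14840 / 5994.5 = 2.4755
log2(2.4755) = 1.3077

1.308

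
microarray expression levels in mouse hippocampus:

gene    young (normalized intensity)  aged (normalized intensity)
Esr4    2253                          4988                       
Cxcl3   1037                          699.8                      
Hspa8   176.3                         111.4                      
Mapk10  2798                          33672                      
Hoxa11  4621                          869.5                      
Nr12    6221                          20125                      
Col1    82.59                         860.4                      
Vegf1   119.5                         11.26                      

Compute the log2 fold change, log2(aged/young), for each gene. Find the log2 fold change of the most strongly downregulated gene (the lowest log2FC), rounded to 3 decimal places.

log2(4988/2253) = 1.147  (Esr4)
log2(699.8/1037) = -0.567  (Cxcl3)
log2(111.4/176.3) = -0.662  (Hspa8)
log2(33672/2798) = 3.589  (Mapk10)
log2(869.5/4621) = -2.410  (Hoxa11)
log2(20125/6221) = 1.694  (Nr12)
log2(860.4/82.59) = 3.381  (Col1)
log2(11.26/119.5) = -3.408  (Vegf1)
Vegf1 is most strongly downregulated.

-3.408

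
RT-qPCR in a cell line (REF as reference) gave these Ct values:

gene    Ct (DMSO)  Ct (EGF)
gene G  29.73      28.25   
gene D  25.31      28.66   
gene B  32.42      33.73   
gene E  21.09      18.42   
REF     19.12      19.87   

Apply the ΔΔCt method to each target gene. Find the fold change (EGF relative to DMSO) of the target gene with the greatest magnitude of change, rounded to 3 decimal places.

10.703

gene G: ΔΔCt = (28.25−19.87) − (29.73−19.12) = 8.38 − 10.61 = -2.23; fold change = 2^2.23 = 4.691
gene D: ΔΔCt = (28.66−19.87) − (25.31−19.12) = 8.79 − 6.19 = 2.60; fold change = 2^-2.60 = 0.165
gene B: ΔΔCt = (33.73−19.87) − (32.42−19.12) = 13.86 − 13.30 = 0.56; fold change = 2^-0.56 = 0.678
gene E: ΔΔCt = (18.42−19.87) − (21.09−19.12) = -1.45 − 1.97 = -3.42; fold change = 2^3.42 = 10.703
gene E has the largest |ΔΔCt| = 3.42.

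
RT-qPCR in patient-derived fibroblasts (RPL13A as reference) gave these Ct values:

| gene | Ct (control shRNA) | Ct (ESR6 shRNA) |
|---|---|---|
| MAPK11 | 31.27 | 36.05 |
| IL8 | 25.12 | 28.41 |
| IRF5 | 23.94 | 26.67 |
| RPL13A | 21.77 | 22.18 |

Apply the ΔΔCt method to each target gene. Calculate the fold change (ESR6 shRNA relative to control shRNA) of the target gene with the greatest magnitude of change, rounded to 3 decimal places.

MAPK11: ΔΔCt = (36.05−22.18) − (31.27−21.77) = 13.87 − 9.50 = 4.37; fold change = 2^-4.37 = 0.048
IL8: ΔΔCt = (28.41−22.18) − (25.12−21.77) = 6.23 − 3.35 = 2.88; fold change = 2^-2.88 = 0.136
IRF5: ΔΔCt = (26.67−22.18) − (23.94−21.77) = 4.49 − 2.17 = 2.32; fold change = 2^-2.32 = 0.200
MAPK11 has the largest |ΔΔCt| = 4.37.

0.048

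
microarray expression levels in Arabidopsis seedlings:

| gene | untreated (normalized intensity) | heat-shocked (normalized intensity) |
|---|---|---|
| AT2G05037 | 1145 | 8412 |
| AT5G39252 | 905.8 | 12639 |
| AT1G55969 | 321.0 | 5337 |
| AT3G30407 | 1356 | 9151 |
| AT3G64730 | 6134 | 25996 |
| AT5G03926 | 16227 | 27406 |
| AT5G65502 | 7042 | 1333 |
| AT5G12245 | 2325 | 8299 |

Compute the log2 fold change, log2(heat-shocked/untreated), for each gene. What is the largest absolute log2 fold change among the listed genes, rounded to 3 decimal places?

log2(8412/1145) = 2.877  (AT2G05037)
log2(12639/905.8) = 3.803  (AT5G39252)
log2(5337/321.0) = 4.055  (AT1G55969)
log2(9151/1356) = 2.755  (AT3G30407)
log2(25996/6134) = 2.083  (AT3G64730)
log2(27406/16227) = 0.756  (AT5G03926)
log2(1333/7042) = -2.401  (AT5G65502)
log2(8299/2325) = 1.836  (AT5G12245)
The largest magnitude belongs to AT1G55969.

4.055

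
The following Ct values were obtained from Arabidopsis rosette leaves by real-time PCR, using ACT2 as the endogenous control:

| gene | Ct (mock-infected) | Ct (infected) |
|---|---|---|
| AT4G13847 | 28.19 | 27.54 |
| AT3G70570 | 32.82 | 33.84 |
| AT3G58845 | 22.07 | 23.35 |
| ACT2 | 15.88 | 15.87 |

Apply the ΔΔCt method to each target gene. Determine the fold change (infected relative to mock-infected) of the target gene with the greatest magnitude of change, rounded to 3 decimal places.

AT4G13847: ΔΔCt = (27.54−15.87) − (28.19−15.88) = 11.67 − 12.31 = -0.64; fold change = 2^0.64 = 1.558
AT3G70570: ΔΔCt = (33.84−15.87) − (32.82−15.88) = 17.97 − 16.94 = 1.03; fold change = 2^-1.03 = 0.490
AT3G58845: ΔΔCt = (23.35−15.87) − (22.07−15.88) = 7.48 − 6.19 = 1.29; fold change = 2^-1.29 = 0.409
AT3G58845 has the largest |ΔΔCt| = 1.29.

0.409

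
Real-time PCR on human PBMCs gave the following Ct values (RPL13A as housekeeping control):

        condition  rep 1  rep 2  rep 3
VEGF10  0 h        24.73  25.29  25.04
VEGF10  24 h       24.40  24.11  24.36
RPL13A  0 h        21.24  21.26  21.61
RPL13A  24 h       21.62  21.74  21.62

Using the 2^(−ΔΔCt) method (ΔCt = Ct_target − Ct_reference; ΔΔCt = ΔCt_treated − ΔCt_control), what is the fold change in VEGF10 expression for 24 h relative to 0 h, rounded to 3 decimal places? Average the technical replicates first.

Mean Ct: VEGF10 0 h 25.020; VEGF10 24 h 24.290; RPL13A 0 h 21.370; RPL13A 24 h 21.660
ΔCt(0 h) = 25.020 − 21.370 = 3.650
ΔCt(24 h) = 24.290 − 21.660 = 2.630
ΔΔCt = 2.630 − 3.650 = -1.020
Fold change = 2^(−(-1.020)) = 2^1.020 = 2.0279

2.028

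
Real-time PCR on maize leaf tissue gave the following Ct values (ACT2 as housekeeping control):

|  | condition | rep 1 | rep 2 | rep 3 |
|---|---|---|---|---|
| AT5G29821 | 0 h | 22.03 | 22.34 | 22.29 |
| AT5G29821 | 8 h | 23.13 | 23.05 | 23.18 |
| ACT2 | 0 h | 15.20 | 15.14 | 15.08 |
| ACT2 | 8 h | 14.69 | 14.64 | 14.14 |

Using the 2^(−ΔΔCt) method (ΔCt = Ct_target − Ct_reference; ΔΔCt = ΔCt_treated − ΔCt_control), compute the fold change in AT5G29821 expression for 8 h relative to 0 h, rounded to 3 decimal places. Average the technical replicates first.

0.342

Mean Ct: AT5G29821 0 h 22.220; AT5G29821 8 h 23.120; ACT2 0 h 15.140; ACT2 8 h 14.490
ΔCt(0 h) = 22.220 − 15.140 = 7.080
ΔCt(8 h) = 23.120 − 14.490 = 8.630
ΔΔCt = 8.630 − 7.080 = 1.550
Fold change = 2^(−1.550) = 0.3415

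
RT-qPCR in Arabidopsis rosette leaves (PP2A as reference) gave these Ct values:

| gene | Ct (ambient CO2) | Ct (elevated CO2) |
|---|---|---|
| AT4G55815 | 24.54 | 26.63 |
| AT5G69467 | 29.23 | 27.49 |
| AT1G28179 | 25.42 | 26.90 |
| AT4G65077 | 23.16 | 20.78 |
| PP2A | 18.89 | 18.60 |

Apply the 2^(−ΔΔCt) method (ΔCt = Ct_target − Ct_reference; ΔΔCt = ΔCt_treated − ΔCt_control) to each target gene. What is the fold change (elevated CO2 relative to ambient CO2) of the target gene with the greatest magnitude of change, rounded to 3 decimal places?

AT4G55815: ΔΔCt = (26.63−18.60) − (24.54−18.89) = 8.03 − 5.65 = 2.38; fold change = 2^-2.38 = 0.192
AT5G69467: ΔΔCt = (27.49−18.60) − (29.23−18.89) = 8.89 − 10.34 = -1.45; fold change = 2^1.45 = 2.732
AT1G28179: ΔΔCt = (26.90−18.60) − (25.42−18.89) = 8.30 − 6.53 = 1.77; fold change = 2^-1.77 = 0.293
AT4G65077: ΔΔCt = (20.78−18.60) − (23.16−18.89) = 2.18 − 4.27 = -2.09; fold change = 2^2.09 = 4.257
AT4G55815 has the largest |ΔΔCt| = 2.38.

0.192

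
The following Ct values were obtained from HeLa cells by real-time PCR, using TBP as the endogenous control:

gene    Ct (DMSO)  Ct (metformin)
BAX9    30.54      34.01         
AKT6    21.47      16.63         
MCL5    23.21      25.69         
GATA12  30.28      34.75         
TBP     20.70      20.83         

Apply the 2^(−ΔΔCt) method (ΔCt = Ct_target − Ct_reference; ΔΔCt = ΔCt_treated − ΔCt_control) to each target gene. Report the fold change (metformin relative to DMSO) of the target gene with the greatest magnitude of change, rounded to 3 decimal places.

BAX9: ΔΔCt = (34.01−20.83) − (30.54−20.70) = 13.18 − 9.84 = 3.34; fold change = 2^-3.34 = 0.099
AKT6: ΔΔCt = (16.63−20.83) − (21.47−20.70) = -4.20 − 0.77 = -4.97; fold change = 2^4.97 = 31.341
MCL5: ΔΔCt = (25.69−20.83) − (23.21−20.70) = 4.86 − 2.51 = 2.35; fold change = 2^-2.35 = 0.196
GATA12: ΔΔCt = (34.75−20.83) − (30.28−20.70) = 13.92 − 9.58 = 4.34; fold change = 2^-4.34 = 0.049
AKT6 has the largest |ΔΔCt| = 4.97.

31.341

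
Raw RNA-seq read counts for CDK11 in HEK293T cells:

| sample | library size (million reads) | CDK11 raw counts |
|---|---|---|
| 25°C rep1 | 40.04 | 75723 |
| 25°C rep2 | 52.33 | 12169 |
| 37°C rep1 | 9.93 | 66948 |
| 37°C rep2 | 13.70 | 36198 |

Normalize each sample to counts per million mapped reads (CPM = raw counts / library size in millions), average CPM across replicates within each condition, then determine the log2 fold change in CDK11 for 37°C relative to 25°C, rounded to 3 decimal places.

CPM(25°C rep1) = 75723 / 40.04 = 1891.1838
CPM(25°C rep2) = 12169 / 52.33 = 232.5435
CPM(37°C rep1) = 66948 / 9.93 = 6741.9940
CPM(37°C rep2) = 36198 / 13.70 = 2642.1898
mean CPM(25°C) = 1061.8636; mean CPM(37°C) = 4692.0919
Fold change = 4692.0919 / 1061.8636 = 4.41873
log2(4.41873) = 2.1436

2.144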